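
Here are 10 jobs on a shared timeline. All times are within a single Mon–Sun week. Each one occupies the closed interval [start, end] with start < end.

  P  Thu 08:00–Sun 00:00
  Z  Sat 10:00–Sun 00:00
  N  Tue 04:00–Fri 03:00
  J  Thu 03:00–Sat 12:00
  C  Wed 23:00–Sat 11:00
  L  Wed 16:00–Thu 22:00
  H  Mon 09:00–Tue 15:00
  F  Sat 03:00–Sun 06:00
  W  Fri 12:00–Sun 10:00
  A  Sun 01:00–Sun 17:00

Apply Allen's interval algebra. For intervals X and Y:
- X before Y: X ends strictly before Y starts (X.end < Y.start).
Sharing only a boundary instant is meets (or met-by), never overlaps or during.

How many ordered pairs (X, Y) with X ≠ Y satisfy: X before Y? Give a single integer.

Checking all 90 ordered pairs for relation 'before'; matching pairs in alphabetical order:
(C, A): C before A ✓
(H, A): H before A ✓
(H, C): H before C ✓
(H, F): H before F ✓
(H, J): H before J ✓
(H, L): H before L ✓
(H, P): H before P ✓
(H, W): H before W ✓
(H, Z): H before Z ✓
(J, A): J before A ✓
(L, A): L before A ✓
(L, F): L before F ✓
(L, W): L before W ✓
(L, Z): L before Z ✓
(N, A): N before A ✓
(N, F): N before F ✓
(N, W): N before W ✓
(N, Z): N before Z ✓
(P, A): P before A ✓
(Z, A): Z before A ✓
Count: 20.

20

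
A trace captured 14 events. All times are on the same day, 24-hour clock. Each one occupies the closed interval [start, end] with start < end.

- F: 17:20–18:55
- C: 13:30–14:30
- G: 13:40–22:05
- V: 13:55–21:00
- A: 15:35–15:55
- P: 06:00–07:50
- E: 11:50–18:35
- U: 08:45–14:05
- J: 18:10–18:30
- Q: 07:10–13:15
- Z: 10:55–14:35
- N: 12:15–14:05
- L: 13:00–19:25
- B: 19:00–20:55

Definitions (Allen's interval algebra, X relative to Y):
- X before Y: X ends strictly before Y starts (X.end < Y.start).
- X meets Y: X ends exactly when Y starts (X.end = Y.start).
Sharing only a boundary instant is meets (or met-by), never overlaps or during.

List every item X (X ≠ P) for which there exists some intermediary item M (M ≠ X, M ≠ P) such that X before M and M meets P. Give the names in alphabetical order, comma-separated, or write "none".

Target P = [06:00, 07:50].
Intermediaries M with M meets P: none.
Union: none.

none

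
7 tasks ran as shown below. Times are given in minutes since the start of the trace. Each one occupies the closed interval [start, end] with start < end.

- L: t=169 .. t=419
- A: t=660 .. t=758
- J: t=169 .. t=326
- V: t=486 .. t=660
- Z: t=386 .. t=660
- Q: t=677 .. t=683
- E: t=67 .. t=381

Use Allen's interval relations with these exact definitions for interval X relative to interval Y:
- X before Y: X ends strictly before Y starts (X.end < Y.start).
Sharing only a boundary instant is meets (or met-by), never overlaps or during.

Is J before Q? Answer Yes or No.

Yes

J = [t=169, t=326], Q = [t=677, t=683].
Actual relation of J to Q: before.
Asked whether 'before' holds → Yes.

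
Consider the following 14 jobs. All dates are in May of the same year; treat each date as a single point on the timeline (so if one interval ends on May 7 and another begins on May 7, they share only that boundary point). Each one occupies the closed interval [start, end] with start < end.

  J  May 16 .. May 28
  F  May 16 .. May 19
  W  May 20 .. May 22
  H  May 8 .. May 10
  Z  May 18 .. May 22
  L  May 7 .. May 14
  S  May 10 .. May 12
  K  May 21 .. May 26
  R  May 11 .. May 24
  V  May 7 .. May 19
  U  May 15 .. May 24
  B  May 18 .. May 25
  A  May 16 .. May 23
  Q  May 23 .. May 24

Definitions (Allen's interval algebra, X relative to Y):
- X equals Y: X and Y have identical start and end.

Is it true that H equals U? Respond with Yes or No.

H = [May 8, May 10], U = [May 15, May 24].
Actual relation of H to U: before.
Asked whether 'equals' holds → No.

No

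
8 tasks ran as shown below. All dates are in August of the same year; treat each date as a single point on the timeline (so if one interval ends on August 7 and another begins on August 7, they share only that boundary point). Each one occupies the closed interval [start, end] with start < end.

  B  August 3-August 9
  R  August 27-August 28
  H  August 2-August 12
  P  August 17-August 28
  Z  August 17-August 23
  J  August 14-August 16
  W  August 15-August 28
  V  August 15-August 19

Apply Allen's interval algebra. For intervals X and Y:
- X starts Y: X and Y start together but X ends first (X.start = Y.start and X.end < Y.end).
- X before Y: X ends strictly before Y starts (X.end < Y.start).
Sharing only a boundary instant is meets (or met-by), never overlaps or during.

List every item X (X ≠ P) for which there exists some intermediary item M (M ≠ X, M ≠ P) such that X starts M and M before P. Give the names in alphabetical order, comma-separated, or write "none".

Target P = [August 17, August 28].
Intermediaries M with M before P: B, H, J.
Via B — items with X starts B: none.
Via H — items with X starts H: none.
Via J — items with X starts J: none.
Union: none.

none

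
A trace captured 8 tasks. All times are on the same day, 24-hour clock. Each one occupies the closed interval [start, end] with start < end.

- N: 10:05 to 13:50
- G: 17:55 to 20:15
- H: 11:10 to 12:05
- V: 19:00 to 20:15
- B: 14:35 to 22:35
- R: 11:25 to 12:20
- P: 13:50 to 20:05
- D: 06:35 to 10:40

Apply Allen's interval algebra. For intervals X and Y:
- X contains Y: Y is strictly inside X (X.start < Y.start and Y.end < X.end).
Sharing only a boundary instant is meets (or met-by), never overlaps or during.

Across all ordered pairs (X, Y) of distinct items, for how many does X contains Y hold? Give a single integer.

Checking all 56 ordered pairs for relation 'contains'; matching pairs in alphabetical order:
(B, G): B contains G ✓
(B, V): B contains V ✓
(N, H): N contains H ✓
(N, R): N contains R ✓
Count: 4.

4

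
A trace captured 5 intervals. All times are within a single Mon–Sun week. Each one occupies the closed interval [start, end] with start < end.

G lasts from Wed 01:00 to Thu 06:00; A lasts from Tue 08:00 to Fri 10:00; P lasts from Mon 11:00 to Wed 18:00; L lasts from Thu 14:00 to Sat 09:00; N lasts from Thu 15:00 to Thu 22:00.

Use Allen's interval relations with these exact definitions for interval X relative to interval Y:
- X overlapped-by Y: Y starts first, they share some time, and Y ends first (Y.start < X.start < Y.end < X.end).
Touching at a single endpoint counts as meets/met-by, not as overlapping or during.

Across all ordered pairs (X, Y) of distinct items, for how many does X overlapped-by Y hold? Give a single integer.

Checking all 20 ordered pairs for relation 'overlapped-by'; matching pairs in alphabetical order:
(A, P): A overlapped-by P ✓
(G, P): G overlapped-by P ✓
(L, A): L overlapped-by A ✓
Count: 3.

3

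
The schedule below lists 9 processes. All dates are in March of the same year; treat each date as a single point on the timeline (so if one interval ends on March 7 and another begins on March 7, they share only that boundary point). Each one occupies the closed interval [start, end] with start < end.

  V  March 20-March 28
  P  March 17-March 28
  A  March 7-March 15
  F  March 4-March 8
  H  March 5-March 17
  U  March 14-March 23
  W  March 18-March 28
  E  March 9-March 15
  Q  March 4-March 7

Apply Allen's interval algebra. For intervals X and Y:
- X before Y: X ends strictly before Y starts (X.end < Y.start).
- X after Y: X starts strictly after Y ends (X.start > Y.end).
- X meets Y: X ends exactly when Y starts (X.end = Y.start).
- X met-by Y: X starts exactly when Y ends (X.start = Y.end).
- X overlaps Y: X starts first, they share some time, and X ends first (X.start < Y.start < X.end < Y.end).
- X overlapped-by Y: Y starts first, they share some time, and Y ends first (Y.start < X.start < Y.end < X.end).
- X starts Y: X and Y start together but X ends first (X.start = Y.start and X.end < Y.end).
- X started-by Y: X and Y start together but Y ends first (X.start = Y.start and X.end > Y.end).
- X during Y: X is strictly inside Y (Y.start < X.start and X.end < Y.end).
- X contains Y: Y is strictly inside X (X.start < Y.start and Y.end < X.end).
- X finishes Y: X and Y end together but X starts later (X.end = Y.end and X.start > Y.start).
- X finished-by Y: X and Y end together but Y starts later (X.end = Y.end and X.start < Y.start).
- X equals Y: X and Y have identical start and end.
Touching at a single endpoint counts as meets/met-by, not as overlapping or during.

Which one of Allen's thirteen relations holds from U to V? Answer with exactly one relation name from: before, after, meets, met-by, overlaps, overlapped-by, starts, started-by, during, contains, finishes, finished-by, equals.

overlaps

U = [March 14, March 23]; V = [March 20, March 28].
Compare endpoints: U.start < V.start, U.start < V.end, U.end > V.start, U.end < V.end.
That pattern is 'overlaps'.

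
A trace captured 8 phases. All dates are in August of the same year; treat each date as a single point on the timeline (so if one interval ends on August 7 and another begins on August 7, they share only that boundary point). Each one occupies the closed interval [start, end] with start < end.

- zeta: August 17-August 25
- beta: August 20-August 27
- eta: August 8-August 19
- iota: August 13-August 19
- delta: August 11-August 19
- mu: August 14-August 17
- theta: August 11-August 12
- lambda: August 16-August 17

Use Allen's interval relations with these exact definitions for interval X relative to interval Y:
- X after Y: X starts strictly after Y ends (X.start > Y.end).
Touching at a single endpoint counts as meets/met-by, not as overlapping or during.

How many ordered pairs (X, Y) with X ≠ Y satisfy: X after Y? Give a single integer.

10

Checking all 56 ordered pairs for relation 'after'; matching pairs in alphabetical order:
(beta, delta): beta after delta ✓
(beta, eta): beta after eta ✓
(beta, iota): beta after iota ✓
(beta, lambda): beta after lambda ✓
(beta, mu): beta after mu ✓
(beta, theta): beta after theta ✓
(iota, theta): iota after theta ✓
(lambda, theta): lambda after theta ✓
(mu, theta): mu after theta ✓
(zeta, theta): zeta after theta ✓
Count: 10.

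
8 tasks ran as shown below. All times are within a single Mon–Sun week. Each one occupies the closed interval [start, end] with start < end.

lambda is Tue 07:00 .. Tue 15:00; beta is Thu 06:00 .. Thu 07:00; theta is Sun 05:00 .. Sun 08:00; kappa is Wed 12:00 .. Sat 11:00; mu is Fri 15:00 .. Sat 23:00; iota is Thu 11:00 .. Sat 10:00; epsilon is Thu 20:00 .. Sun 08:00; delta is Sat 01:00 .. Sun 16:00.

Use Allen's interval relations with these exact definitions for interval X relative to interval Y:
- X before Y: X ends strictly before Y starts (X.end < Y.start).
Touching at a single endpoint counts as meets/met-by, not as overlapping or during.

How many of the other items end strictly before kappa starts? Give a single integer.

1

Target kappa = [Wed 12:00, Sat 11:00].
beta [Thu 06:00, Thu 07:00] → during → no.
delta [Sat 01:00, Sun 16:00] → overlapped-by → no.
epsilon [Thu 20:00, Sun 08:00] → overlapped-by → no.
iota [Thu 11:00, Sat 10:00] → during → no.
lambda [Tue 07:00, Tue 15:00] → before → counts.
mu [Fri 15:00, Sat 23:00] → overlapped-by → no.
theta [Sun 05:00, Sun 08:00] → after → no.
Total: 1.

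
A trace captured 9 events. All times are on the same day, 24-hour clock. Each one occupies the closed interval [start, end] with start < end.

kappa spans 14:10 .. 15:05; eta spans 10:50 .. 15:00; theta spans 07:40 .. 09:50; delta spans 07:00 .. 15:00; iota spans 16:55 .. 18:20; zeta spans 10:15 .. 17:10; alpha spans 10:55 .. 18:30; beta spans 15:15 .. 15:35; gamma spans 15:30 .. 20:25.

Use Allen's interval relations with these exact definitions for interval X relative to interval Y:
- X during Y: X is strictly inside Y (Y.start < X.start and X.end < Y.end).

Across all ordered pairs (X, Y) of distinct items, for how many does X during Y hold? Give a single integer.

8

Checking all 72 ordered pairs for relation 'during'; matching pairs in alphabetical order:
(beta, alpha): beta during alpha ✓
(beta, zeta): beta during zeta ✓
(eta, zeta): eta during zeta ✓
(iota, alpha): iota during alpha ✓
(iota, gamma): iota during gamma ✓
(kappa, alpha): kappa during alpha ✓
(kappa, zeta): kappa during zeta ✓
(theta, delta): theta during delta ✓
Count: 8.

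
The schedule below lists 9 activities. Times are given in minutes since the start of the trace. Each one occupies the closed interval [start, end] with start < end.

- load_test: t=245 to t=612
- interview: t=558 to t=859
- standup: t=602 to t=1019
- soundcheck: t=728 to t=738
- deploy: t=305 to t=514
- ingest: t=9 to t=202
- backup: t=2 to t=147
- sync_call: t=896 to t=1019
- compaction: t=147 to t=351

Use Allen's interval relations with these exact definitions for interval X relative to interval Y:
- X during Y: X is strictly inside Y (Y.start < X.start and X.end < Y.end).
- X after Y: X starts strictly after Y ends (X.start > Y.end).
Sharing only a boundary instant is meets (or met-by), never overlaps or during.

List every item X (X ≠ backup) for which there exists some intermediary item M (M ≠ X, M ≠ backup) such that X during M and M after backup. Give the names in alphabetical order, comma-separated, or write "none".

Target backup = [t=2, t=147].
Intermediaries M with M after backup: deploy, interview, load_test, soundcheck, standup, sync_call.
Via deploy — items with X during deploy: none.
Via interview — items with X during interview: soundcheck.
Via load_test — items with X during load_test: deploy.
Via soundcheck — items with X during soundcheck: none.
Via standup — items with X during standup: soundcheck.
Via sync_call — items with X during sync_call: none.
Union: deploy, soundcheck.

deploy, soundcheck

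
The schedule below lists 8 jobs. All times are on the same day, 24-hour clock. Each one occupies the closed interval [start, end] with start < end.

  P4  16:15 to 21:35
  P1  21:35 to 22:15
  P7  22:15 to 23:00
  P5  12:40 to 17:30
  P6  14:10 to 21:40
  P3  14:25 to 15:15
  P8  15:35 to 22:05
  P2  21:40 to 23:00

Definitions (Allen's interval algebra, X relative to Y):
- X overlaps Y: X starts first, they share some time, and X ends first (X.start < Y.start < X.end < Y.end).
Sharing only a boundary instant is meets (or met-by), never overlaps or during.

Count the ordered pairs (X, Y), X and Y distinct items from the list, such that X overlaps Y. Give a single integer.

8

Checking all 56 ordered pairs for relation 'overlaps'; matching pairs in alphabetical order:
(P1, P2): P1 overlaps P2 ✓
(P5, P4): P5 overlaps P4 ✓
(P5, P6): P5 overlaps P6 ✓
(P5, P8): P5 overlaps P8 ✓
(P6, P1): P6 overlaps P1 ✓
(P6, P8): P6 overlaps P8 ✓
(P8, P1): P8 overlaps P1 ✓
(P8, P2): P8 overlaps P2 ✓
Count: 8.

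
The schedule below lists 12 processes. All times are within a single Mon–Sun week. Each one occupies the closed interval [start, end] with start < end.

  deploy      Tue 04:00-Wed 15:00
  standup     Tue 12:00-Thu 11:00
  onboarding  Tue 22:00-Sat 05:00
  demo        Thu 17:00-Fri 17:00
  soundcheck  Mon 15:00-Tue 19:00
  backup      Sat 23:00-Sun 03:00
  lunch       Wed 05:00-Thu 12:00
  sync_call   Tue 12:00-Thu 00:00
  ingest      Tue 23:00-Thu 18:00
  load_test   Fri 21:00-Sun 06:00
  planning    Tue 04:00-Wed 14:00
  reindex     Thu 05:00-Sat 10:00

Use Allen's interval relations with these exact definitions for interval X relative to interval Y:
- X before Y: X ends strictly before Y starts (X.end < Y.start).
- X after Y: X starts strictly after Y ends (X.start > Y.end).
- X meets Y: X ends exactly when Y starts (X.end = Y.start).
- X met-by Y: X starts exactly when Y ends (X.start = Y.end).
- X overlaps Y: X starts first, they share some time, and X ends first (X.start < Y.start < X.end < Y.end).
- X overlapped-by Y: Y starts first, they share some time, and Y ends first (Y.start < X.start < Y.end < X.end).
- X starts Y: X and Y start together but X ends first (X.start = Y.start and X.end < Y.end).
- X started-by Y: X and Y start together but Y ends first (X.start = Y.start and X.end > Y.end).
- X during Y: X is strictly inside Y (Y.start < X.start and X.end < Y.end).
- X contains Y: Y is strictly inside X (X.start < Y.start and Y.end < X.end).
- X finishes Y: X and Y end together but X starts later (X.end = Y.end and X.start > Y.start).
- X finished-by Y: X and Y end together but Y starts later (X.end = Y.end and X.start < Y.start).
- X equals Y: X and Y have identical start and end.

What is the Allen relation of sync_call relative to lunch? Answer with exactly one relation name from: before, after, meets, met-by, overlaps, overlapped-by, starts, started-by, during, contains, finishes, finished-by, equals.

overlaps

sync_call = [Tue 12:00, Thu 00:00]; lunch = [Wed 05:00, Thu 12:00].
Compare endpoints: sync_call.start < lunch.start, sync_call.start < lunch.end, sync_call.end > lunch.start, sync_call.end < lunch.end.
That pattern is 'overlaps'.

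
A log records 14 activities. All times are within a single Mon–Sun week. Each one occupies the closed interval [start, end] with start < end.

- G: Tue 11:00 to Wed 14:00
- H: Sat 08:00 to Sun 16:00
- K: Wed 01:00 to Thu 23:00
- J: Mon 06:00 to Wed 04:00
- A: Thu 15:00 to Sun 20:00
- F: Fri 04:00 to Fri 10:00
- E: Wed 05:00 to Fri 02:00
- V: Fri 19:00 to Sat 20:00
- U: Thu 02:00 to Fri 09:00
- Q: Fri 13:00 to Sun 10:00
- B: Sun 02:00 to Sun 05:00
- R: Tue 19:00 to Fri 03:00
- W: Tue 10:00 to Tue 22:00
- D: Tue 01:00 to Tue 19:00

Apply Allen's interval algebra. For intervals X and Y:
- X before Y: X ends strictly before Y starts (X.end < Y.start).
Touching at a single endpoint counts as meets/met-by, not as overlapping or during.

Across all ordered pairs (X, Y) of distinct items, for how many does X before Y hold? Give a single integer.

Checking all 182 ordered pairs for relation 'before'; matching pairs in alphabetical order:
(D, A): D before A ✓
(D, B): D before B ✓
(D, E): D before E ✓
(D, F): D before F ✓
(D, H): D before H ✓
(D, K): D before K ✓
(D, Q): D before Q ✓
(D, U): D before U ✓
(D, V): D before V ✓
(E, B): E before B ✓
(E, F): E before F ✓
(E, H): E before H ✓
(E, Q): E before Q ✓
(E, V): E before V ✓
(F, B): F before B ✓
(F, H): F before H ✓
(F, Q): F before Q ✓
(F, V): F before V ✓
(G, A): G before A ✓
(G, B): G before B ✓
(G, F): G before F ✓
(G, H): G before H ✓
(G, Q): G before Q ✓
(G, U): G before U ✓
... plus 33 further pairs not listed.
Count: 57.

57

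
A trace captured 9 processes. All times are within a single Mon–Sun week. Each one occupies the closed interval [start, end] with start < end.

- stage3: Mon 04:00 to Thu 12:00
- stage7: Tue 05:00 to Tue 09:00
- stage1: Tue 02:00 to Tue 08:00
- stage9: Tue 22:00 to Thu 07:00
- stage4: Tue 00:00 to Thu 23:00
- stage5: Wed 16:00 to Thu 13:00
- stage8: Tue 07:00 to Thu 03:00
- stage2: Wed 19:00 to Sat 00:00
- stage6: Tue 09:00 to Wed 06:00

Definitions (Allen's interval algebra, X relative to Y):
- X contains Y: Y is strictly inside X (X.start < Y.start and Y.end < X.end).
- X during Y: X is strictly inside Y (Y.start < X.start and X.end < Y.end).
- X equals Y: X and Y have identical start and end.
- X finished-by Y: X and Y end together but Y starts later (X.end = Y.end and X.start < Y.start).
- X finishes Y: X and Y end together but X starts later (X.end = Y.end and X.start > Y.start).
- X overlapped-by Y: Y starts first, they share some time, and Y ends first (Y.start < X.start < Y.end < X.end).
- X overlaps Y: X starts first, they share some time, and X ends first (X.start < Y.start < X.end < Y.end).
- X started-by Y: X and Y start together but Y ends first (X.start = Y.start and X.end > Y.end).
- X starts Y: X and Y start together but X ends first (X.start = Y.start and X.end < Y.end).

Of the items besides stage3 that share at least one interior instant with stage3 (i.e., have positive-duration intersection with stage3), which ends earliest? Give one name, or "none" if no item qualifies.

stage1

Target stage3 = [Mon 04:00, Thu 12:00].
stage1 [Tue 02:00, Tue 08:00] → during → candidate.
stage2 [Wed 19:00, Sat 00:00] → overlapped-by → candidate.
stage4 [Tue 00:00, Thu 23:00] → overlapped-by → candidate.
stage5 [Wed 16:00, Thu 13:00] → overlapped-by → candidate.
stage6 [Tue 09:00, Wed 06:00] → during → candidate.
stage7 [Tue 05:00, Tue 09:00] → during → candidate.
stage8 [Tue 07:00, Thu 03:00] → during → candidate.
stage9 [Tue 22:00, Thu 07:00] → during → candidate.
Among candidates, earliest end is Tue 08:00 → stage1.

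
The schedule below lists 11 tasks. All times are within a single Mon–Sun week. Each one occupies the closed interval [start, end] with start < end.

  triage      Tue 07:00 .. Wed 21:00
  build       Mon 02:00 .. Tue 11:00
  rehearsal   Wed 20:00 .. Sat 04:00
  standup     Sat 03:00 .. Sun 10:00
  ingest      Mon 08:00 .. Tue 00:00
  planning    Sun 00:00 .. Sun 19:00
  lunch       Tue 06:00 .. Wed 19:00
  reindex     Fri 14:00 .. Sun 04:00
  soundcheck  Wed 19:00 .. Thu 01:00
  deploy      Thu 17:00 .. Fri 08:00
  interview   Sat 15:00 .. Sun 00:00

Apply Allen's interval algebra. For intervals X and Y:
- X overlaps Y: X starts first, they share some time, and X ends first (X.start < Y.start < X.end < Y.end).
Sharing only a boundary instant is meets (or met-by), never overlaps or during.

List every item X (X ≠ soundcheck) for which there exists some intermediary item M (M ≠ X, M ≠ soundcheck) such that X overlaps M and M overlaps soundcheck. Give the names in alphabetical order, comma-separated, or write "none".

Target soundcheck = [Wed 19:00, Thu 01:00].
Intermediaries M with M overlaps soundcheck: triage.
Via triage — items with X overlaps triage: build, lunch.
Union: build, lunch.

build, lunch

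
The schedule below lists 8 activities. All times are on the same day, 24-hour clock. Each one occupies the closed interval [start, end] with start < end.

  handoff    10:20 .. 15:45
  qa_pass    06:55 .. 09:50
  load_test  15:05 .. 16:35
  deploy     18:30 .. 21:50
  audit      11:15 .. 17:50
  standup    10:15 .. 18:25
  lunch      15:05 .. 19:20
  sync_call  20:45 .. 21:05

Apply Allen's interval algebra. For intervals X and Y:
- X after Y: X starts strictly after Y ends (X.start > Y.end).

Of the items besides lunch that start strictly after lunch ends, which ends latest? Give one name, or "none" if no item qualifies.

sync_call

Target lunch = [15:05, 19:20].
audit [11:15, 17:50] → overlaps → excluded.
deploy [18:30, 21:50] → overlapped-by → excluded.
handoff [10:20, 15:45] → overlaps → excluded.
load_test [15:05, 16:35] → starts → excluded.
qa_pass [06:55, 09:50] → before → excluded.
standup [10:15, 18:25] → overlaps → excluded.
sync_call [20:45, 21:05] → after → candidate.
Among candidates, latest end is 21:05 → sync_call.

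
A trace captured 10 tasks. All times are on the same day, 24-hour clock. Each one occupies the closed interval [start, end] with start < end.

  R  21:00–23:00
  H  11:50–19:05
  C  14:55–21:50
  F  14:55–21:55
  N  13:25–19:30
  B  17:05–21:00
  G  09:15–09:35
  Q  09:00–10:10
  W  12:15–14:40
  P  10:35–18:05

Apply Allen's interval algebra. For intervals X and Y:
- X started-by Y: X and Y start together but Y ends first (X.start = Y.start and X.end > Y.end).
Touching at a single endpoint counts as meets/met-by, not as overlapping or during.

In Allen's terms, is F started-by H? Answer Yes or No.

No

F = [14:55, 21:55], H = [11:50, 19:05].
Actual relation of F to H: overlapped-by.
Asked whether 'started-by' holds → No.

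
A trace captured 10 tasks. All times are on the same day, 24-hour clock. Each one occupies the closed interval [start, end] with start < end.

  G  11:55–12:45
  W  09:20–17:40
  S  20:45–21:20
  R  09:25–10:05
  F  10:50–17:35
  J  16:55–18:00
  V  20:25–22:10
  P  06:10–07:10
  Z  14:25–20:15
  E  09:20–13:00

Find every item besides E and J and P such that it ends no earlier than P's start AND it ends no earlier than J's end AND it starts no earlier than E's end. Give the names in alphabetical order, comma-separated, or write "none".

Conditions: its end is no earlier than P's start (X.end >= 06:10) AND its end is no earlier than J's end (X.end >= 18:00) AND its start is no earlier than E's end (X.start >= 13:00).
F: end 17:35 >= 06:10? ✓; end 17:35 >= 18:00? ✗; start 10:50 >= 13:00? ✗ → no.
G: end 12:45 >= 06:10? ✓; end 12:45 >= 18:00? ✗; start 11:55 >= 13:00? ✗ → no.
R: end 10:05 >= 06:10? ✓; end 10:05 >= 18:00? ✗; start 09:25 >= 13:00? ✗ → no.
S: end 21:20 >= 06:10? ✓; end 21:20 >= 18:00? ✓; start 20:45 >= 13:00? ✓ → yes.
V: end 22:10 >= 06:10? ✓; end 22:10 >= 18:00? ✓; start 20:25 >= 13:00? ✓ → yes.
W: end 17:40 >= 06:10? ✓; end 17:40 >= 18:00? ✗; start 09:20 >= 13:00? ✗ → no.
Z: end 20:15 >= 06:10? ✓; end 20:15 >= 18:00? ✓; start 14:25 >= 13:00? ✓ → yes.
Result: S, V, Z.

S, V, Z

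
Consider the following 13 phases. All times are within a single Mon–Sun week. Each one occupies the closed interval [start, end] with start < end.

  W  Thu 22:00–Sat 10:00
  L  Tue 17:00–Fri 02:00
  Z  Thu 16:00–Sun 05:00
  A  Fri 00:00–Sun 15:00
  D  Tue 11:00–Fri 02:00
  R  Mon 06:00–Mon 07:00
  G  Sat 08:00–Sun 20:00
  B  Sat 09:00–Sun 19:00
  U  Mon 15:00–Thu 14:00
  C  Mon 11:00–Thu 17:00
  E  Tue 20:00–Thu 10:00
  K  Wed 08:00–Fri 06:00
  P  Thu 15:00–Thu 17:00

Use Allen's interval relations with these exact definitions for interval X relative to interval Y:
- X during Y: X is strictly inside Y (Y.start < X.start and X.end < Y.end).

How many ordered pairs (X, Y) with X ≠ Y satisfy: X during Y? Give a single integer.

10

Checking all 156 ordered pairs for relation 'during'; matching pairs in alphabetical order:
(B, G): B during G ✓
(E, C): E during C ✓
(E, D): E during D ✓
(E, L): E during L ✓
(E, U): E during U ✓
(P, D): P during D ✓
(P, K): P during K ✓
(P, L): P during L ✓
(U, C): U during C ✓
(W, Z): W during Z ✓
Count: 10.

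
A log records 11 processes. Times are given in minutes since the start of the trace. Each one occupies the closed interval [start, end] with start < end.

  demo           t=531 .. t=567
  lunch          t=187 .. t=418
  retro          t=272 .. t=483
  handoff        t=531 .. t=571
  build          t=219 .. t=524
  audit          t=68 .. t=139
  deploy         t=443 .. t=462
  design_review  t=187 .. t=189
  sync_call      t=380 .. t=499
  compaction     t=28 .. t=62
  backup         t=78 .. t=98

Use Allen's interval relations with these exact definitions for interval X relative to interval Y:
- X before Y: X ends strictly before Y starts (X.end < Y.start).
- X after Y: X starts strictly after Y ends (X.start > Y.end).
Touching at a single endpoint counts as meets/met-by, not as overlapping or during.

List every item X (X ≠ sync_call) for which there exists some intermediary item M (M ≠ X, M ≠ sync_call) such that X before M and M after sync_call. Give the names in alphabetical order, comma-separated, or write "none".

audit, backup, build, compaction, deploy, design_review, lunch, retro

Target sync_call = [t=380, t=499].
Intermediaries M with M after sync_call: demo, handoff.
Via demo — items with X before demo: audit, backup, build, compaction, deploy, design_review, lunch, retro.
Via handoff — items with X before handoff: audit, backup, build, compaction, deploy, design_review, lunch, retro.
Union: audit, backup, build, compaction, deploy, design_review, lunch, retro.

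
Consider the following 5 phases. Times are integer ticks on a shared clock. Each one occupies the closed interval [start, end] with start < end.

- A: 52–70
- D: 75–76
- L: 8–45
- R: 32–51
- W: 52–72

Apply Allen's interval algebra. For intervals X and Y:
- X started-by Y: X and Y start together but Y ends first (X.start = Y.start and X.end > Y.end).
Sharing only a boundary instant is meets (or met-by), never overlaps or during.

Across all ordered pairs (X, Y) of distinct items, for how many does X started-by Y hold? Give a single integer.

Checking all 20 ordered pairs for relation 'started-by'; matching pairs in alphabetical order:
(W, A): W started-by A ✓
Count: 1.

1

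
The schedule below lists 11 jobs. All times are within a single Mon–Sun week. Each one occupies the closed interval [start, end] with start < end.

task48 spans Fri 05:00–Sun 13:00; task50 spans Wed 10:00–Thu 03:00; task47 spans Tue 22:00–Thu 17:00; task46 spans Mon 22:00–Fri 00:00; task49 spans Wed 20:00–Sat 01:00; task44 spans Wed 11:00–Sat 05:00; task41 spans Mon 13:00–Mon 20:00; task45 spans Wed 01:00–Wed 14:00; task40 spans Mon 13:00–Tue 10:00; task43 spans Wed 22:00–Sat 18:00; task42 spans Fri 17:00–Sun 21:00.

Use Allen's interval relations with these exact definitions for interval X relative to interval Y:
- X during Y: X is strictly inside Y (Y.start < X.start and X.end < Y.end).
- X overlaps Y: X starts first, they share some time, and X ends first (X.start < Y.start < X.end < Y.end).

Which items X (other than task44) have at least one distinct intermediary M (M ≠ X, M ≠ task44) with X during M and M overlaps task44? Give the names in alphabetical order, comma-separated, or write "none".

task45, task47, task50

Target task44 = [Wed 11:00, Sat 05:00].
Intermediaries M with M overlaps task44: task45, task46, task47, task50.
Via task45 — items with X during task45: none.
Via task46 — items with X during task46: task45, task47, task50.
Via task47 — items with X during task47: task45, task50.
Via task50 — items with X during task50: none.
Union: task45, task47, task50.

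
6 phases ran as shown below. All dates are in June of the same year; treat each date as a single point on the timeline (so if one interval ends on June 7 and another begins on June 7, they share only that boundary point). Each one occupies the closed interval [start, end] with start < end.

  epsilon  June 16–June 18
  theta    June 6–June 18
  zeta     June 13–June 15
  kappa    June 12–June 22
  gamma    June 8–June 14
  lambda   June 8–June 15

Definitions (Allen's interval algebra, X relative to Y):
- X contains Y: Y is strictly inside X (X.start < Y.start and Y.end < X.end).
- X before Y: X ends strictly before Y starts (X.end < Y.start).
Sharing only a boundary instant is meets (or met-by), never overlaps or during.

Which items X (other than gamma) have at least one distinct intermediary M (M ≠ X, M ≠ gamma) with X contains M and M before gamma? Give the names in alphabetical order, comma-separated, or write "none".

none

Target gamma = [June 8, June 14].
Intermediaries M with M before gamma: none.
Union: none.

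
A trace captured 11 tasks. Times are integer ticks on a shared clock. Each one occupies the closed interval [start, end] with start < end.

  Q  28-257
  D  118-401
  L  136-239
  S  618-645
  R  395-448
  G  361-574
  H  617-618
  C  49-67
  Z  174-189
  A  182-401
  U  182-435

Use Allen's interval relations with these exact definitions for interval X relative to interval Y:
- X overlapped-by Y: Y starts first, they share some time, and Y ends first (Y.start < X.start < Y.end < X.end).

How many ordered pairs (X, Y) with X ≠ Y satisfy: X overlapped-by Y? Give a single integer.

Checking all 110 ordered pairs for relation 'overlapped-by'; matching pairs in alphabetical order:
(A, L): A overlapped-by L ✓
(A, Q): A overlapped-by Q ✓
(A, Z): A overlapped-by Z ✓
(D, Q): D overlapped-by Q ✓
(G, A): G overlapped-by A ✓
(G, D): G overlapped-by D ✓
(G, U): G overlapped-by U ✓
(R, A): R overlapped-by A ✓
(R, D): R overlapped-by D ✓
(R, U): R overlapped-by U ✓
(U, D): U overlapped-by D ✓
(U, L): U overlapped-by L ✓
(U, Q): U overlapped-by Q ✓
(U, Z): U overlapped-by Z ✓
Count: 14.

14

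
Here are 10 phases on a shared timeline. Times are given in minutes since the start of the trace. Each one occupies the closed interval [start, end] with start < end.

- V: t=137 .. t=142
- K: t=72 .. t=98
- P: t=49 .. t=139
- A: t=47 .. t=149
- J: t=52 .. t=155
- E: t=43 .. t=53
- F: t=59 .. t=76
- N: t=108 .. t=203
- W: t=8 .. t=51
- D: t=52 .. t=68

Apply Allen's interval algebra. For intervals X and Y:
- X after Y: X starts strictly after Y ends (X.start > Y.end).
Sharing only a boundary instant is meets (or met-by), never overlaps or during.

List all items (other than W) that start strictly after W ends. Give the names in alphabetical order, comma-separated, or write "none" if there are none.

D, F, J, K, N, V

Target W = [t=8, t=51].
A [t=47, t=149] → overlapped-by → no.
D [t=52, t=68] → after → yes.
E [t=43, t=53] → overlapped-by → no.
F [t=59, t=76] → after → yes.
J [t=52, t=155] → after → yes.
K [t=72, t=98] → after → yes.
N [t=108, t=203] → after → yes.
P [t=49, t=139] → overlapped-by → no.
V [t=137, t=142] → after → yes.
Result: D, F, J, K, N, V.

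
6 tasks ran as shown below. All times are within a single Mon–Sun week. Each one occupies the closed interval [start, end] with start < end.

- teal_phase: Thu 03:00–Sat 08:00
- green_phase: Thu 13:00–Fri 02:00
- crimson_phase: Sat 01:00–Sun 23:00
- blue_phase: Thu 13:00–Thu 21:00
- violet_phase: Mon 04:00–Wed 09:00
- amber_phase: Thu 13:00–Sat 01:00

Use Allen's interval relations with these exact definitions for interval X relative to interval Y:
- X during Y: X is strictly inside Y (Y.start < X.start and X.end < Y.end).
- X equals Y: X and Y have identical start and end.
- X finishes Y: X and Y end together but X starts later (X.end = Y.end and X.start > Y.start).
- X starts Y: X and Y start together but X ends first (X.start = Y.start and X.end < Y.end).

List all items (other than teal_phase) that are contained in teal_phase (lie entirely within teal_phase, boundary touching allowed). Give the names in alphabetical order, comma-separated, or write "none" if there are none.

Target teal_phase = [Thu 03:00, Sat 08:00].
amber_phase [Thu 13:00, Sat 01:00] → during → yes.
blue_phase [Thu 13:00, Thu 21:00] → during → yes.
crimson_phase [Sat 01:00, Sun 23:00] → overlapped-by → no.
green_phase [Thu 13:00, Fri 02:00] → during → yes.
violet_phase [Mon 04:00, Wed 09:00] → before → no.
Result: amber_phase, blue_phase, green_phase.

amber_phase, blue_phase, green_phase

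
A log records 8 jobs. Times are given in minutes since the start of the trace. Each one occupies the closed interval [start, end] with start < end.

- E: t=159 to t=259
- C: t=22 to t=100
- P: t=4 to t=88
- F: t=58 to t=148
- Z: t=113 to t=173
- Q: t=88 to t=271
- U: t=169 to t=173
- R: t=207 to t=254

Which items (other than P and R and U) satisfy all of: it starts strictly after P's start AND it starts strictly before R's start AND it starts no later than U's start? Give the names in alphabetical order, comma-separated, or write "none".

C, E, F, Q, Z

Conditions: its start is strictly after P's start (X.start > t=4) AND its start is strictly before R's start (X.start < t=207) AND its start is no later than U's start (X.start <= t=169).
C: start t=22 > t=4? ✓; start t=22 < t=207? ✓; start t=22 <= t=169? ✓ → yes.
E: start t=159 > t=4? ✓; start t=159 < t=207? ✓; start t=159 <= t=169? ✓ → yes.
F: start t=58 > t=4? ✓; start t=58 < t=207? ✓; start t=58 <= t=169? ✓ → yes.
Q: start t=88 > t=4? ✓; start t=88 < t=207? ✓; start t=88 <= t=169? ✓ → yes.
Z: start t=113 > t=4? ✓; start t=113 < t=207? ✓; start t=113 <= t=169? ✓ → yes.
Result: C, E, F, Q, Z.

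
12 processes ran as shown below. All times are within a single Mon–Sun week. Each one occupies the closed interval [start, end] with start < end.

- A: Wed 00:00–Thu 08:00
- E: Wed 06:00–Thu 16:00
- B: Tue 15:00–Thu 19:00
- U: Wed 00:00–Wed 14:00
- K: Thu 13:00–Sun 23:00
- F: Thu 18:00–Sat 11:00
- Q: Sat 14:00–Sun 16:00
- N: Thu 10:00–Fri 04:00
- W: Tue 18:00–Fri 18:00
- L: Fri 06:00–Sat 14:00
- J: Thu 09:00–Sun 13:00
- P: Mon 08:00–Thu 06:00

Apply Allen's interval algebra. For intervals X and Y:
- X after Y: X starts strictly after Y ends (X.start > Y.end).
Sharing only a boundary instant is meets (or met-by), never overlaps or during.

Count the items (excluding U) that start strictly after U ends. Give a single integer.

Target U = [Wed 00:00, Wed 14:00].
A [Wed 00:00, Thu 08:00] → started-by → no.
B [Tue 15:00, Thu 19:00] → contains → no.
E [Wed 06:00, Thu 16:00] → overlapped-by → no.
F [Thu 18:00, Sat 11:00] → after → counts.
J [Thu 09:00, Sun 13:00] → after → counts.
K [Thu 13:00, Sun 23:00] → after → counts.
L [Fri 06:00, Sat 14:00] → after → counts.
N [Thu 10:00, Fri 04:00] → after → counts.
P [Mon 08:00, Thu 06:00] → contains → no.
Q [Sat 14:00, Sun 16:00] → after → counts.
W [Tue 18:00, Fri 18:00] → contains → no.
Total: 6.

6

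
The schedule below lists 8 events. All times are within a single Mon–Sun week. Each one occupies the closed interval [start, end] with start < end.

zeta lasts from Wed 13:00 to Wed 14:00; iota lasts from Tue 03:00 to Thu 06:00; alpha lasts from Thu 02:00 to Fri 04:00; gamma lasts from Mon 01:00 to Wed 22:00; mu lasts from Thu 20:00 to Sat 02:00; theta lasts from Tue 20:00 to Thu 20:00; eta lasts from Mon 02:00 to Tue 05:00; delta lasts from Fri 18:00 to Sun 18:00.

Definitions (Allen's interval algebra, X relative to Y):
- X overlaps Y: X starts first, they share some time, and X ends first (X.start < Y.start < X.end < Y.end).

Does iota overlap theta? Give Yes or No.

iota = [Tue 03:00, Thu 06:00], theta = [Tue 20:00, Thu 20:00].
Actual relation of iota to theta: overlaps.
Asked whether 'overlaps' holds → Yes.

Yes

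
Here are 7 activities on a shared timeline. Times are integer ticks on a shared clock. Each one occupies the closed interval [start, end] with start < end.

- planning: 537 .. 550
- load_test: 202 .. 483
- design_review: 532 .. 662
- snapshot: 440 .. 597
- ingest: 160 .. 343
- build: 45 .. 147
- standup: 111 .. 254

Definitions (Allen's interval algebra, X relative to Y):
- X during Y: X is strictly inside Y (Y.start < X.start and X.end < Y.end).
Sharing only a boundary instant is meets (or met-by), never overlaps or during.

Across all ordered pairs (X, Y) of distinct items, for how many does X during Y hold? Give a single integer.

2

Checking all 42 ordered pairs for relation 'during'; matching pairs in alphabetical order:
(planning, design_review): planning during design_review ✓
(planning, snapshot): planning during snapshot ✓
Count: 2.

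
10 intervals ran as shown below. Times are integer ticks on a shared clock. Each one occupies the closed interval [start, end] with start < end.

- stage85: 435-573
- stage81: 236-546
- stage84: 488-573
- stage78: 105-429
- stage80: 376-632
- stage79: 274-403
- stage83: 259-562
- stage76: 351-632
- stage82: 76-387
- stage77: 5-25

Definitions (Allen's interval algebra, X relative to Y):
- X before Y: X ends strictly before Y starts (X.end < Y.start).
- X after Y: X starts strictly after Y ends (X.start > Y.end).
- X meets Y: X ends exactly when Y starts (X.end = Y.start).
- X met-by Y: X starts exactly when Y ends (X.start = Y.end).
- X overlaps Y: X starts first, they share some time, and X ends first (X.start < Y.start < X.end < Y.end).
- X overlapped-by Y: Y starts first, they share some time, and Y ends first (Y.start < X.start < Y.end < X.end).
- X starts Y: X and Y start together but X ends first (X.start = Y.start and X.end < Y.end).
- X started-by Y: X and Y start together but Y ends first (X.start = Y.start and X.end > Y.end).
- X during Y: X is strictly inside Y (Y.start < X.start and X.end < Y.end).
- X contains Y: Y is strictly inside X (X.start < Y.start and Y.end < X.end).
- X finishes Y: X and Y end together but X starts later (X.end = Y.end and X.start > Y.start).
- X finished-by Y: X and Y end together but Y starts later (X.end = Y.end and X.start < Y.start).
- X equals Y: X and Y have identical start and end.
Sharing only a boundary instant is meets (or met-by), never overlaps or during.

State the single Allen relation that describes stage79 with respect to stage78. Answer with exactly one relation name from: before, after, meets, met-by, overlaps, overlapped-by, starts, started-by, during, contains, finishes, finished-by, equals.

during

stage79 = [274, 403]; stage78 = [105, 429].
Compare endpoints: stage79.start > stage78.start, stage79.start < stage78.end, stage79.end > stage78.start, stage79.end < stage78.end.
That pattern is 'during'.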